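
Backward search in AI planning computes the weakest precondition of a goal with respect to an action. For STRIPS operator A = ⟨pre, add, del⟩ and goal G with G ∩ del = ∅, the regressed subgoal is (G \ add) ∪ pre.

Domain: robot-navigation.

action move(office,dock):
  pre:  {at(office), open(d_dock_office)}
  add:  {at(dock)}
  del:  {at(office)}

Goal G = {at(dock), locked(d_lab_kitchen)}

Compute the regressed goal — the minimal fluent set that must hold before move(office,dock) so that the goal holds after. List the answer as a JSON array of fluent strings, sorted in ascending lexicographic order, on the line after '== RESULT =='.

Compute (G \ add) ∪ pre:
  G ∩ del = {}  (empty — regression defined)
  G \ add = {at(dock), locked(d_lab_kitchen)} \ {at(dock)} = {locked(d_lab_kitchen)}
  ∪ pre   = {locked(d_lab_kitchen)} ∪ {at(office), open(d_dock_office)}
          = {at(office), locked(d_lab_kitchen), open(d_dock_office)}

== RESULT ==
["at(office)", "locked(d_lab_kitchen)", "open(d_dock_office)"]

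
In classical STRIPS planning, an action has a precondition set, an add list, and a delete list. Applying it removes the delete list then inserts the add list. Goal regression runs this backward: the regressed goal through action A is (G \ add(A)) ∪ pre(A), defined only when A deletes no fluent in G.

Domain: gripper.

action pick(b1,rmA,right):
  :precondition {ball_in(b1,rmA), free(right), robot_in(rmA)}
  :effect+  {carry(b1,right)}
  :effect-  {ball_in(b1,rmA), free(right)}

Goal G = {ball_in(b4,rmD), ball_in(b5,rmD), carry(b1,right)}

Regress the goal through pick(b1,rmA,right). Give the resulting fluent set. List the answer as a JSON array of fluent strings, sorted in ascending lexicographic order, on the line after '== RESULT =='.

Compute (G \ add) ∪ pre:
  G ∩ del = {}  (empty — regression defined)
  G \ add = {ball_in(b4,rmD), ball_in(b5,rmD), carry(b1,right)} \ {carry(b1,right)} = {ball_in(b4,rmD), ball_in(b5,rmD)}
  ∪ pre   = {ball_in(b4,rmD), ball_in(b5,rmD)} ∪ {ball_in(b1,rmA), free(right), robot_in(rmA)}
          = {ball_in(b1,rmA), ball_in(b4,rmD), ball_in(b5,rmD), free(right), robot_in(rmA)}

== RESULT ==
["ball_in(b1,rmA)", "ball_in(b4,rmD)", "ball_in(b5,rmD)", "free(right)", "robot_in(rmA)"]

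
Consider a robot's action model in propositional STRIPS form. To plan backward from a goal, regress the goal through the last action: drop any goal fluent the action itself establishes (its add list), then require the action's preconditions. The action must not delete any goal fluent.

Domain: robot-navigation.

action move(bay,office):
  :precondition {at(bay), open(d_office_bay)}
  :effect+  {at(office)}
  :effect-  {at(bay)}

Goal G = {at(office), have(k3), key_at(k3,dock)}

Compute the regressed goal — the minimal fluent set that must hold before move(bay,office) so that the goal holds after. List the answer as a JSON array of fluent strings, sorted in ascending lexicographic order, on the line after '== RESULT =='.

Regress:
  G ∩ del = {}  (empty — regression defined)
  G \ add = {at(office), have(k3), key_at(k3,dock)} \ {at(office)} = {have(k3), key_at(k3,dock)}
  ∪ pre   = {have(k3), key_at(k3,dock)} ∪ {at(bay), open(d_office_bay)}
          = {at(bay), have(k3), key_at(k3,dock), open(d_office_bay)}

== RESULT ==
["at(bay)", "have(k3)", "key_at(k3,dock)", "open(d_office_bay)"]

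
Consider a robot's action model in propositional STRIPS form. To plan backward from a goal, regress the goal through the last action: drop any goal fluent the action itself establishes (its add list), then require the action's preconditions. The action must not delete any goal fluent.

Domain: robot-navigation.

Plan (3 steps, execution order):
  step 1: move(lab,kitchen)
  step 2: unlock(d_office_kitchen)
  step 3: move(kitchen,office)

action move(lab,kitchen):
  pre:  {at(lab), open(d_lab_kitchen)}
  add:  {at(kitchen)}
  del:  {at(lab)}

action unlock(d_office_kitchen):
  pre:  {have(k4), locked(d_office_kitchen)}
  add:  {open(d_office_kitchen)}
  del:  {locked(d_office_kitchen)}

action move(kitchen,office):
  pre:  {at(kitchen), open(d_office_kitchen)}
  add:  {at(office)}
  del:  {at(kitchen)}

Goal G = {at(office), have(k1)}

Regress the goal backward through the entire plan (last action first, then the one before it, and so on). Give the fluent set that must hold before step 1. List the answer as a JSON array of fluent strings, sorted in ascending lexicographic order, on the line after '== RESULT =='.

Work backward from the goal:
  through step 3 (move(kitchen,office)): drop {at(office)}, keep {have(k1)}, require {at(kitchen), open(d_office_kitchen)}
    → {at(kitchen), have(k1), open(d_office_kitchen)}
  through step 2 (unlock(d_office_kitchen)): drop {open(d_office_kitchen)}, keep {at(kitchen), have(k1)}, require {have(k4), locked(d_office_kitchen)}
    → {at(kitchen), have(k1), have(k4), locked(d_office_kitchen)}
  through step 1 (move(lab,kitchen)): drop {at(kitchen)}, keep {have(k1), have(k4), locked(d_office_kitchen)}, require {at(lab), open(d_lab_kitchen)}
    → {at(lab), have(k1), have(k4), locked(d_office_kitchen), open(d_lab_kitchen)}

== RESULT ==
["at(lab)", "have(k1)", "have(k4)", "locked(d_office_kitchen)", "open(d_lab_kitchen)"]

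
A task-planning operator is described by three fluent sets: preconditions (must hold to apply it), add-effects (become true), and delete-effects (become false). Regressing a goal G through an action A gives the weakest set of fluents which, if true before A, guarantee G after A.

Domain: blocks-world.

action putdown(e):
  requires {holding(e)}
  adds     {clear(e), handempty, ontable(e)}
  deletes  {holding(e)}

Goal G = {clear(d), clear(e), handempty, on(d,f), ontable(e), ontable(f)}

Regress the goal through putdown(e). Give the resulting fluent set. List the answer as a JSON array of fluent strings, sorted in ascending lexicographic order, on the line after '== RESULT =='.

Regress:
  G ∩ del = {}  (empty — regression defined)
  G \ add = {clear(d), clear(e), handempty, on(d,f), ontable(e), ontable(f)} \ {clear(e), handempty, ontable(e)} = {clear(d), on(d,f), ontable(f)}
  ∪ pre   = {clear(d), on(d,f), ontable(f)} ∪ {holding(e)}
          = {clear(d), holding(e), on(d,f), ontable(f)}

== RESULT ==
["clear(d)", "holding(e)", "on(d,f)", "ontable(f)"]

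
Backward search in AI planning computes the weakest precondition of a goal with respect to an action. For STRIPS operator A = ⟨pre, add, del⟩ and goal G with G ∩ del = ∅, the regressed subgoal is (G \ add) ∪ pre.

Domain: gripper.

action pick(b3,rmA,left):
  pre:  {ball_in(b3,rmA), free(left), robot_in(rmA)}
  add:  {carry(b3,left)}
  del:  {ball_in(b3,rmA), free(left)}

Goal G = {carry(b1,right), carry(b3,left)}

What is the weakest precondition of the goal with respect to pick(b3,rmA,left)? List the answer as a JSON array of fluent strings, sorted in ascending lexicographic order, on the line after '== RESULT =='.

Compute (G \ add) ∪ pre:
  G ∩ del = {}  (empty — regression defined)
  G \ add = {carry(b1,right), carry(b3,left)} \ {carry(b3,left)} = {carry(b1,right)}
  ∪ pre   = {carry(b1,right)} ∪ {ball_in(b3,rmA), free(left), robot_in(rmA)}
          = {ball_in(b3,rmA), carry(b1,right), free(left), robot_in(rmA)}

== RESULT ==
["ball_in(b3,rmA)", "carry(b1,right)", "free(left)", "robot_in(rmA)"]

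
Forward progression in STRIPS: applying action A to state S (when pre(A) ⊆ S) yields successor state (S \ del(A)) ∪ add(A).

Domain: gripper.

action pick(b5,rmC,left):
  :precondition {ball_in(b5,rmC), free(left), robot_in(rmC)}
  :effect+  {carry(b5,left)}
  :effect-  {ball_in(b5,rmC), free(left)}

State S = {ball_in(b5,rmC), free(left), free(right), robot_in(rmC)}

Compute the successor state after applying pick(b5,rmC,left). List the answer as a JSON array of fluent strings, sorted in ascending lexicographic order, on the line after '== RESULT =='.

Progress:
  pre ⊆ S: {ball_in(b5,rmC), free(left), robot_in(rmC)} ⊆ S  — applicable
  S \ del = {free(right), robot_in(rmC)}
  ∪ add   = {carry(b5,left), free(right), robot_in(rmC)}

== RESULT ==
["carry(b5,left)", "free(right)", "robot_in(rmC)"]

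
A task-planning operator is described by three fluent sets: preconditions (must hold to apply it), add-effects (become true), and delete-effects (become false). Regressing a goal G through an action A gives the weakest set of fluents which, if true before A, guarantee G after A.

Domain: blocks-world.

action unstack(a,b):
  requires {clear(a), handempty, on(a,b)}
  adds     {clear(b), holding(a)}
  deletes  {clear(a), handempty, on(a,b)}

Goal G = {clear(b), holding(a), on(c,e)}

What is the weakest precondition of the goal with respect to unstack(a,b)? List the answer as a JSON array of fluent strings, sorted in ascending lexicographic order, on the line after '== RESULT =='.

Regress:
  G ∩ del = {}  (empty — regression defined)
  G \ add = {clear(b), holding(a), on(c,e)} \ {clear(b), holding(a)} = {on(c,e)}
  ∪ pre   = {on(c,e)} ∪ {clear(a), handempty, on(a,b)}
          = {clear(a), handempty, on(a,b), on(c,e)}

== RESULT ==
["clear(a)", "handempty", "on(a,b)", "on(c,e)"]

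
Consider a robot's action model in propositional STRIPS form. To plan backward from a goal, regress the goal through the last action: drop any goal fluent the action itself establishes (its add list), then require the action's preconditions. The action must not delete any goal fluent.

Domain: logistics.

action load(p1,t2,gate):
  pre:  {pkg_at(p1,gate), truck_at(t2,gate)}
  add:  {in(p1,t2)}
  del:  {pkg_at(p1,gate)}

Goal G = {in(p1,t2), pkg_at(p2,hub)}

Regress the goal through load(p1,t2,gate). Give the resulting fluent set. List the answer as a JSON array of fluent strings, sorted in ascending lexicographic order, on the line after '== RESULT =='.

Regress:
  G ∩ del = {}  (empty — regression defined)
  G \ add = {in(p1,t2), pkg_at(p2,hub)} \ {in(p1,t2)} = {pkg_at(p2,hub)}
  ∪ pre   = {pkg_at(p2,hub)} ∪ {pkg_at(p1,gate), truck_at(t2,gate)}
          = {pkg_at(p1,gate), pkg_at(p2,hub), truck_at(t2,gate)}

== RESULT ==
["pkg_at(p1,gate)", "pkg_at(p2,hub)", "truck_at(t2,gate)"]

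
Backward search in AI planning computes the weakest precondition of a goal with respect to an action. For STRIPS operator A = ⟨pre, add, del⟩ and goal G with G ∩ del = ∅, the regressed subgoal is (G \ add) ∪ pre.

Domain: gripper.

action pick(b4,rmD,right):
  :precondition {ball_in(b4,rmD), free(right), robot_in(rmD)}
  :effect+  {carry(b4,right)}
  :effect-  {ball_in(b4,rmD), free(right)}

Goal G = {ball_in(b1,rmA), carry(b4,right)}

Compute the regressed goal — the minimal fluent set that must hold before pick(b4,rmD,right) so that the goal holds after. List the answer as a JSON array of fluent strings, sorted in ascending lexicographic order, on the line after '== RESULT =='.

Compute (G \ add) ∪ pre:
  G ∩ del = {}  (empty — regression defined)
  G \ add = {ball_in(b1,rmA), carry(b4,right)} \ {carry(b4,right)} = {ball_in(b1,rmA)}
  ∪ pre   = {ball_in(b1,rmA)} ∪ {ball_in(b4,rmD), free(right), robot_in(rmD)}
          = {ball_in(b1,rmA), ball_in(b4,rmD), free(right), robot_in(rmD)}

== RESULT ==
["ball_in(b1,rmA)", "ball_in(b4,rmD)", "free(right)", "robot_in(rmD)"]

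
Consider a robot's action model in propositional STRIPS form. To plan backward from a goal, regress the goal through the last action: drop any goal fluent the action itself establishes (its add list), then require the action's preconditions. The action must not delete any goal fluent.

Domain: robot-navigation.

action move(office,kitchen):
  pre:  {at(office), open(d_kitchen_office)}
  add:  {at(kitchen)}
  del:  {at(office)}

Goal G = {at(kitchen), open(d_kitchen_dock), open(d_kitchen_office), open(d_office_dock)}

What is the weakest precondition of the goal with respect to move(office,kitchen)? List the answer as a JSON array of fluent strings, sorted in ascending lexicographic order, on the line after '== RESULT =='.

Compute (G \ add) ∪ pre:
  G ∩ del = {}  (empty — regression defined)
  G \ add = {at(kitchen), open(d_kitchen_dock), open(d_kitchen_office), open(d_office_dock)} \ {at(kitchen)} = {open(d_kitchen_dock), open(d_kitchen_office), open(d_office_dock)}
  ∪ pre   = {open(d_kitchen_dock), open(d_kitchen_office), open(d_office_dock)} ∪ {at(office), open(d_kitchen_office)}
          = {at(office), open(d_kitchen_dock), open(d_kitchen_office), open(d_office_dock)}

== RESULT ==
["at(office)", "open(d_kitchen_dock)", "open(d_kitchen_office)", "open(d_office_dock)"]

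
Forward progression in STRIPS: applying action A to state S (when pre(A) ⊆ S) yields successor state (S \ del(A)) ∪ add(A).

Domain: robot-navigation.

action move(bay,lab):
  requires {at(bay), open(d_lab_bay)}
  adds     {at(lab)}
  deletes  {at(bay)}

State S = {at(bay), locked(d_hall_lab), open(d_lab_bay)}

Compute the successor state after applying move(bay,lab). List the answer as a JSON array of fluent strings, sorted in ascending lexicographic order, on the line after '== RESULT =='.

Progress:
  pre ⊆ S: {at(bay), open(d_lab_bay)} ⊆ S  — applicable
  S \ del = {locked(d_hall_lab), open(d_lab_bay)}
  ∪ add   = {at(lab), locked(d_hall_lab), open(d_lab_bay)}

== RESULT ==
["at(lab)", "locked(d_hall_lab)", "open(d_lab_bay)"]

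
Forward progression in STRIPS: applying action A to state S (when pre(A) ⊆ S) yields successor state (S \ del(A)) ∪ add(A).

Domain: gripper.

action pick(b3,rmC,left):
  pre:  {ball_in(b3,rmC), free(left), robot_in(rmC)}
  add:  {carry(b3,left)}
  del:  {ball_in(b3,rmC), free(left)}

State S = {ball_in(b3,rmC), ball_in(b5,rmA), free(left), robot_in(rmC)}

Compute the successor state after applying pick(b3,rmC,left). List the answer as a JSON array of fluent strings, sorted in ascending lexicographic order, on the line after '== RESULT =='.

Progress:
  pre ⊆ S: {ball_in(b3,rmC), free(left), robot_in(rmC)} ⊆ S  — applicable
  S \ del = {ball_in(b5,rmA), robot_in(rmC)}
  ∪ add   = {ball_in(b5,rmA), carry(b3,left), robot_in(rmC)}

== RESULT ==
["ball_in(b5,rmA)", "carry(b3,left)", "robot_in(rmC)"]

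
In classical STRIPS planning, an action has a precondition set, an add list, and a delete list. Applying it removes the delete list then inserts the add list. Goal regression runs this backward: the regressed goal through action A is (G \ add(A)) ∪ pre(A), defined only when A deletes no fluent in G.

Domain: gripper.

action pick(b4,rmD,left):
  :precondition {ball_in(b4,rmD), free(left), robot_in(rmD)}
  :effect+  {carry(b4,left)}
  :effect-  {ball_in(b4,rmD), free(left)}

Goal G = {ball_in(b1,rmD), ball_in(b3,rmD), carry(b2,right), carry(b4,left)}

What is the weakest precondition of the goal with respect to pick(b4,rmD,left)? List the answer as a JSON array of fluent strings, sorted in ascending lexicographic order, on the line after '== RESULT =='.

Compute (G \ add) ∪ pre:
  G ∩ del = {}  (empty — regression defined)
  G \ add = {ball_in(b1,rmD), ball_in(b3,rmD), carry(b2,right), carry(b4,left)} \ {carry(b4,left)} = {ball_in(b1,rmD), ball_in(b3,rmD), carry(b2,right)}
  ∪ pre   = {ball_in(b1,rmD), ball_in(b3,rmD), carry(b2,right)} ∪ {ball_in(b4,rmD), free(left), robot_in(rmD)}
          = {ball_in(b1,rmD), ball_in(b3,rmD), ball_in(b4,rmD), carry(b2,right), free(left), robot_in(rmD)}

== RESULT ==
["ball_in(b1,rmD)", "ball_in(b3,rmD)", "ball_in(b4,rmD)", "carry(b2,right)", "free(left)", "robot_in(rmD)"]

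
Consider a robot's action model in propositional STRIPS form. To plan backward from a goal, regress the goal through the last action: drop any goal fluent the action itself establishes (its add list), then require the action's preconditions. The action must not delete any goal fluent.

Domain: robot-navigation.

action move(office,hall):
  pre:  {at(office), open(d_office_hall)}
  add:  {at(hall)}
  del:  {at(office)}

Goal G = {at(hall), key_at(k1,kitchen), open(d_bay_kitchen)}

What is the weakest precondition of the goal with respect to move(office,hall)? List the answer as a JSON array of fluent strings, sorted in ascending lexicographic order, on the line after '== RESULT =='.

Compute (G \ add) ∪ pre:
  G ∩ del = {}  (empty — regression defined)
  G \ add = {at(hall), key_at(k1,kitchen), open(d_bay_kitchen)} \ {at(hall)} = {key_at(k1,kitchen), open(d_bay_kitchen)}
  ∪ pre   = {key_at(k1,kitchen), open(d_bay_kitchen)} ∪ {at(office), open(d_office_hall)}
          = {at(office), key_at(k1,kitchen), open(d_bay_kitchen), open(d_office_hall)}

== RESULT ==
["at(office)", "key_at(k1,kitchen)", "open(d_bay_kitchen)", "open(d_office_hall)"]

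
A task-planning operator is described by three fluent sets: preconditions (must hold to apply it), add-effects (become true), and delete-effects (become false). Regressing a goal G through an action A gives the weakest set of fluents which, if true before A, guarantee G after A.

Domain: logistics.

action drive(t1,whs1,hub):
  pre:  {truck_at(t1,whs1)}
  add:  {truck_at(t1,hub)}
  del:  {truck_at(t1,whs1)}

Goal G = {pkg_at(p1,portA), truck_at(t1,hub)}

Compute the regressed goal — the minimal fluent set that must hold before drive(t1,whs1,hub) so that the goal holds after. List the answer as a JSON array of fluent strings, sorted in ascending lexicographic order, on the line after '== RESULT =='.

Regress:
  G ∩ del = {}  (empty — regression defined)
  G \ add = {pkg_at(p1,portA), truck_at(t1,hub)} \ {truck_at(t1,hub)} = {pkg_at(p1,portA)}
  ∪ pre   = {pkg_at(p1,portA)} ∪ {truck_at(t1,whs1)}
          = {pkg_at(p1,portA), truck_at(t1,whs1)}

== RESULT ==
["pkg_at(p1,portA)", "truck_at(t1,whs1)"]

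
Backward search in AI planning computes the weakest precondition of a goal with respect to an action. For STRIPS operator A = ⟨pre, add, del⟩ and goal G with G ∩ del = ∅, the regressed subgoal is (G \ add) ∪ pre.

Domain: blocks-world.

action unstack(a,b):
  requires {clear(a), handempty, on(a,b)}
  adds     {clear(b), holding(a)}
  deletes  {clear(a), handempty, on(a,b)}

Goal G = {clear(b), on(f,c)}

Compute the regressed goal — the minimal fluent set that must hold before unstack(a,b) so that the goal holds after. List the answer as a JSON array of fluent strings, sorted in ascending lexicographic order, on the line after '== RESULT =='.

Regress:
  G ∩ del = {}  (empty — regression defined)
  G \ add = {clear(b), on(f,c)} \ {clear(b), holding(a)} = {on(f,c)}
  ∪ pre   = {on(f,c)} ∪ {clear(a), handempty, on(a,b)}
          = {clear(a), handempty, on(a,b), on(f,c)}

== RESULT ==
["clear(a)", "handempty", "on(a,b)", "on(f,c)"]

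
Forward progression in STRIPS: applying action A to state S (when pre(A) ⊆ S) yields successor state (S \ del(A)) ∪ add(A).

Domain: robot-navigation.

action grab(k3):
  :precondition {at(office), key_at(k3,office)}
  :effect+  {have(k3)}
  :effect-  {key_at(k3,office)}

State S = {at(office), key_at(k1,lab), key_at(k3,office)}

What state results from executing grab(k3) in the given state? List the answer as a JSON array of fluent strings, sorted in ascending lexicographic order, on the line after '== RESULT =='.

Progress:
  pre ⊆ S: {at(office), key_at(k3,office)} ⊆ S  — applicable
  S \ del = {at(office), key_at(k1,lab)}
  ∪ add   = {at(office), have(k3), key_at(k1,lab)}

== RESULT ==
["at(office)", "have(k3)", "key_at(k1,lab)"]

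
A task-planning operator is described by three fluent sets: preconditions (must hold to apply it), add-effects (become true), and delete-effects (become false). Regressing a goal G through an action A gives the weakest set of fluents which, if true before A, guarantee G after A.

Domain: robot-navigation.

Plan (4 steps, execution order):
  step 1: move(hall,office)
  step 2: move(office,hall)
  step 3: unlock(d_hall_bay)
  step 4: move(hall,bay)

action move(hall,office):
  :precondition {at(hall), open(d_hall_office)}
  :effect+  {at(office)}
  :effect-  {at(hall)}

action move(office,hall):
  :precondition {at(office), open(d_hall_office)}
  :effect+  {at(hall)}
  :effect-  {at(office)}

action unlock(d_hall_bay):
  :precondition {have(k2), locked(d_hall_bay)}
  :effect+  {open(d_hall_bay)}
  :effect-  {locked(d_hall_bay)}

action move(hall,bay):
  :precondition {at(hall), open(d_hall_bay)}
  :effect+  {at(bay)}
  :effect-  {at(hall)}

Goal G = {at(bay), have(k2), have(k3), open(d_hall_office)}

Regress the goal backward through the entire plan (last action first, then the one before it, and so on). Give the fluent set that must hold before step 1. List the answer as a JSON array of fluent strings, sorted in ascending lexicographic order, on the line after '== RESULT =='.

Work backward from the goal:
  through step 4 (move(hall,bay)): drop {at(bay)}, keep {have(k2), have(k3), open(d_hall_office)}, require {at(hall), open(d_hall_bay)}
    → {at(hall), have(k2), have(k3), open(d_hall_bay), open(d_hall_office)}
  through step 3 (unlock(d_hall_bay)): drop {open(d_hall_bay)}, keep {at(hall), have(k2), have(k3), open(d_hall_office)}, require {have(k2), locked(d_hall_bay)}
    → {at(hall), have(k2), have(k3), locked(d_hall_bay), open(d_hall_office)}
  through step 2 (move(office,hall)): drop {at(hall)}, keep {have(k2), have(k3), locked(d_hall_bay), open(d_hall_office)}, require {at(office), open(d_hall_office)}
    → {at(office), have(k2), have(k3), locked(d_hall_bay), open(d_hall_office)}
  through step 1 (move(hall,office)): drop {at(office)}, keep {have(k2), have(k3), locked(d_hall_bay), open(d_hall_office)}, require {at(hall), open(d_hall_office)}
    → {at(hall), have(k2), have(k3), locked(d_hall_bay), open(d_hall_office)}

== RESULT ==
["at(hall)", "have(k2)", "have(k3)", "locked(d_hall_bay)", "open(d_hall_office)"]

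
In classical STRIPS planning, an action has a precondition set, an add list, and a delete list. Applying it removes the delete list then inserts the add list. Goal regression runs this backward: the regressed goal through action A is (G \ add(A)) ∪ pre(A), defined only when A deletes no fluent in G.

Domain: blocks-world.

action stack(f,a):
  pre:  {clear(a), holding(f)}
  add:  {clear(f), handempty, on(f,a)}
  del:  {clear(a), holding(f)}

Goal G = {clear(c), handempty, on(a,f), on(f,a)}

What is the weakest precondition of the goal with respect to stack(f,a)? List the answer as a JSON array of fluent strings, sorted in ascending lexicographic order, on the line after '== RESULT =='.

Compute (G \ add) ∪ pre:
  G ∩ del = {}  (empty — regression defined)
  G \ add = {clear(c), handempty, on(a,f), on(f,a)} \ {clear(f), handempty, on(f,a)} = {clear(c), on(a,f)}
  ∪ pre   = {clear(c), on(a,f)} ∪ {clear(a), holding(f)}
          = {clear(a), clear(c), holding(f), on(a,f)}

== RESULT ==
["clear(a)", "clear(c)", "holding(f)", "on(a,f)"]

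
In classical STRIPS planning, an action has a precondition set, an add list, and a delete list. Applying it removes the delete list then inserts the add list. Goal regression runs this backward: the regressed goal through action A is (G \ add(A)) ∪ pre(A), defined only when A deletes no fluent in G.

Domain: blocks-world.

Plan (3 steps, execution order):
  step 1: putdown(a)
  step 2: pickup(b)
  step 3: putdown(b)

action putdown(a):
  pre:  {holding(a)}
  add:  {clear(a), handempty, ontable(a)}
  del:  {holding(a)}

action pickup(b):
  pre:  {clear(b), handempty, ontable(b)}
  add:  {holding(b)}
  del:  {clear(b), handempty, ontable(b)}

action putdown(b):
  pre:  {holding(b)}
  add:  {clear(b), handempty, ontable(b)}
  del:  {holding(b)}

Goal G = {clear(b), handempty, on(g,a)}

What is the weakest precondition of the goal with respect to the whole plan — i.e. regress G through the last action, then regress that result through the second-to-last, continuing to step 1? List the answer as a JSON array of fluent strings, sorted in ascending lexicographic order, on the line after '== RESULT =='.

Regress step by step:
  through step 3 (putdown(b)): drop {clear(b), handempty}, keep {on(g,a)}, require {holding(b)}
    → {holding(b), on(g,a)}
  through step 2 (pickup(b)): drop {holding(b)}, keep {on(g,a)}, require {clear(b), handempty, ontable(b)}
    → {clear(b), handempty, on(g,a), ontable(b)}
  through step 1 (putdown(a)): drop {handempty}, keep {clear(b), on(g,a), ontable(b)}, require {holding(a)}
    → {clear(b), holding(a), on(g,a), ontable(b)}

== RESULT ==
["clear(b)", "holding(a)", "on(g,a)", "ontable(b)"]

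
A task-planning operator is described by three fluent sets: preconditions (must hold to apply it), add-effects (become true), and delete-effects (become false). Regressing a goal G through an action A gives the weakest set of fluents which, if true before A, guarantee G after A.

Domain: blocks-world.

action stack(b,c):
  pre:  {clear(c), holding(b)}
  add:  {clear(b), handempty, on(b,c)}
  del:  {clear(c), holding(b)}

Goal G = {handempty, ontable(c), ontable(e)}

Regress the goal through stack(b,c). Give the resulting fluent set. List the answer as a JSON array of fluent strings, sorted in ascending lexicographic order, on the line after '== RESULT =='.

Compute (G \ add) ∪ pre:
  G ∩ del = {}  (empty — regression defined)
  G \ add = {handempty, ontable(c), ontable(e)} \ {clear(b), handempty, on(b,c)} = {ontable(c), ontable(e)}
  ∪ pre   = {ontable(c), ontable(e)} ∪ {clear(c), holding(b)}
          = {clear(c), holding(b), ontable(c), ontable(e)}

== RESULT ==
["clear(c)", "holding(b)", "ontable(c)", "ontable(e)"]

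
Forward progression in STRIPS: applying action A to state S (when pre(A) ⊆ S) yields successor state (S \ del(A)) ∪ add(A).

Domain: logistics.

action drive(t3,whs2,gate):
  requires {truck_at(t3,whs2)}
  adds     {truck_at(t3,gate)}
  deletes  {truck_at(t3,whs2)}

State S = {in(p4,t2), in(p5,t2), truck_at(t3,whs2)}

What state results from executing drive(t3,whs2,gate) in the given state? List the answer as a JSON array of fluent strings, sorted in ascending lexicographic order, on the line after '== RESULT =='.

Compute (S \ del) ∪ add:
  pre ⊆ S: {truck_at(t3,whs2)} ⊆ S  — applicable
  S \ del = {in(p4,t2), in(p5,t2)}
  ∪ add   = {in(p4,t2), in(p5,t2), truck_at(t3,gate)}

== RESULT ==
["in(p4,t2)", "in(p5,t2)", "truck_at(t3,gate)"]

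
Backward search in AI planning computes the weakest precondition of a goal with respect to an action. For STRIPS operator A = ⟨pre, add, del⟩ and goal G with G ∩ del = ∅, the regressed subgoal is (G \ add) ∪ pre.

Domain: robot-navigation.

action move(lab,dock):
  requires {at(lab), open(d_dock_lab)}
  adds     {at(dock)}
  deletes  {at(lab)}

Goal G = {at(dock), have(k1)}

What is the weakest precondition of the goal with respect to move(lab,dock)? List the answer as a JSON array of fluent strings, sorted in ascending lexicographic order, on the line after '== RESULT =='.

Regress:
  G ∩ del = {}  (empty — regression defined)
  G \ add = {at(dock), have(k1)} \ {at(dock)} = {have(k1)}
  ∪ pre   = {have(k1)} ∪ {at(lab), open(d_dock_lab)}
          = {at(lab), have(k1), open(d_dock_lab)}

== RESULT ==
["at(lab)", "have(k1)", "open(d_dock_lab)"]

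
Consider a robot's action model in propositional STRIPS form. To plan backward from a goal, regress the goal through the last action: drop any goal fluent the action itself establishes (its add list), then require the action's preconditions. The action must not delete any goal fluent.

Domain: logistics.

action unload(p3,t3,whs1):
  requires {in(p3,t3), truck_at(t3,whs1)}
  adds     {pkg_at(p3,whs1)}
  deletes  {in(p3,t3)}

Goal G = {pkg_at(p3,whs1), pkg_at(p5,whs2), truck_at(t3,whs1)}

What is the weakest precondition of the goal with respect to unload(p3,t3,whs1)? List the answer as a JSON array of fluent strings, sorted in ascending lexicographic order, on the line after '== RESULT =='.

Regress:
  G ∩ del = {}  (empty — regression defined)
  G \ add = {pkg_at(p3,whs1), pkg_at(p5,whs2), truck_at(t3,whs1)} \ {pkg_at(p3,whs1)} = {pkg_at(p5,whs2), truck_at(t3,whs1)}
  ∪ pre   = {pkg_at(p5,whs2), truck_at(t3,whs1)} ∪ {in(p3,t3), truck_at(t3,whs1)}
          = {in(p3,t3), pkg_at(p5,whs2), truck_at(t3,whs1)}

== RESULT ==
["in(p3,t3)", "pkg_at(p5,whs2)", "truck_at(t3,whs1)"]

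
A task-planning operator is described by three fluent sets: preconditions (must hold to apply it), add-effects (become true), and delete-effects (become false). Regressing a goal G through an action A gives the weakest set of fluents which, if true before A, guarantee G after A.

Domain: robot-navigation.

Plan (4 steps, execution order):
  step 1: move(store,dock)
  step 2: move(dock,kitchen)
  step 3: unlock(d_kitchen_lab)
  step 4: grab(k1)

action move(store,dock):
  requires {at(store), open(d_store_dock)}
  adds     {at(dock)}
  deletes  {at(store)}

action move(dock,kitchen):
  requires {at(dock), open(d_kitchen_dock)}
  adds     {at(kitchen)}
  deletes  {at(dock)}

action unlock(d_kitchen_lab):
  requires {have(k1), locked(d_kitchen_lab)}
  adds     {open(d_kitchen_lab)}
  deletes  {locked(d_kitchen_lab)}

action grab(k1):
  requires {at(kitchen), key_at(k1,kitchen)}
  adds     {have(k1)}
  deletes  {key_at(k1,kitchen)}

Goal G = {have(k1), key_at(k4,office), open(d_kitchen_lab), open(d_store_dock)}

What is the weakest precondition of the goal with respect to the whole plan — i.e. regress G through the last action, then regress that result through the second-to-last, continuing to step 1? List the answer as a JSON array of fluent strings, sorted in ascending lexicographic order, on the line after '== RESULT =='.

Regress step by step:
  through step 4 (grab(k1)): drop {have(k1)}, keep {key_at(k4,office), open(d_kitchen_lab), open(d_store_dock)}, require {at(kitchen), key_at(k1,kitchen)}
    → {at(kitchen), key_at(k1,kitchen), key_at(k4,office), open(d_kitchen_lab), open(d_store_dock)}
  through step 3 (unlock(d_kitchen_lab)): drop {open(d_kitchen_lab)}, keep {at(kitchen), key_at(k1,kitchen), key_at(k4,office), open(d_store_dock)}, require {have(k1), locked(d_kitchen_lab)}
    → {at(kitchen), have(k1), key_at(k1,kitchen), key_at(k4,office), locked(d_kitchen_lab), open(d_store_dock)}
  through step 2 (move(dock,kitchen)): drop {at(kitchen)}, keep {have(k1), key_at(k1,kitchen), key_at(k4,office), locked(d_kitchen_lab), open(d_store_dock)}, require {at(dock), open(d_kitchen_dock)}
    → {at(dock), have(k1), key_at(k1,kitchen), key_at(k4,office), locked(d_kitchen_lab), open(d_kitchen_dock), open(d_store_dock)}
  through step 1 (move(store,dock)): drop {at(dock)}, keep {have(k1), key_at(k1,kitchen), key_at(k4,office), locked(d_kitchen_lab), open(d_kitchen_dock), open(d_store_dock)}, require {at(store), open(d_store_dock)}
    → {at(store), have(k1), key_at(k1,kitchen), key_at(k4,office), locked(d_kitchen_lab), open(d_kitchen_dock), open(d_store_dock)}

== RESULT ==
["at(store)", "have(k1)", "key_at(k1,kitchen)", "key_at(k4,office)", "locked(d_kitchen_lab)", "open(d_kitchen_dock)", "open(d_store_dock)"]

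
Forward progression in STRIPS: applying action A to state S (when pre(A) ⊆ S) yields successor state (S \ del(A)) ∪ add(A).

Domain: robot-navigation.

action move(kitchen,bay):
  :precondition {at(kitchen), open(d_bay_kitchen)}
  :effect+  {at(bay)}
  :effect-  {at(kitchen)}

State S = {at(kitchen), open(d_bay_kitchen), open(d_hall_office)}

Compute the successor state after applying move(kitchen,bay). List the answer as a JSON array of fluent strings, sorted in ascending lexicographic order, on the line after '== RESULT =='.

Compute (S \ del) ∪ add:
  pre ⊆ S: {at(kitchen), open(d_bay_kitchen)} ⊆ S  — applicable
  S \ del = {open(d_bay_kitchen), open(d_hall_office)}
  ∪ add   = {at(bay), open(d_bay_kitchen), open(d_hall_office)}

== RESULT ==
["at(bay)", "open(d_bay_kitchen)", "open(d_hall_office)"]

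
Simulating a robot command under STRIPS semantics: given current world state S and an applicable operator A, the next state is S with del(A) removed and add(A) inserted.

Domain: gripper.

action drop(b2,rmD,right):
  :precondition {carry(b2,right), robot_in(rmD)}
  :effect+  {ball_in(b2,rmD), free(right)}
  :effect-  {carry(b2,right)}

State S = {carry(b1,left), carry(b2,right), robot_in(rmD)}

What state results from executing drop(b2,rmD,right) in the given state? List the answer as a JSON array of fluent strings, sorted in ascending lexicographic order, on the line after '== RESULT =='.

Compute (S \ del) ∪ add:
  pre ⊆ S: {carry(b2,right), robot_in(rmD)} ⊆ S  — applicable
  S \ del = {carry(b1,left), robot_in(rmD)}
  ∪ add   = {ball_in(b2,rmD), carry(b1,left), free(right), robot_in(rmD)}

== RESULT ==
["ball_in(b2,rmD)", "carry(b1,left)", "free(right)", "robot_in(rmD)"]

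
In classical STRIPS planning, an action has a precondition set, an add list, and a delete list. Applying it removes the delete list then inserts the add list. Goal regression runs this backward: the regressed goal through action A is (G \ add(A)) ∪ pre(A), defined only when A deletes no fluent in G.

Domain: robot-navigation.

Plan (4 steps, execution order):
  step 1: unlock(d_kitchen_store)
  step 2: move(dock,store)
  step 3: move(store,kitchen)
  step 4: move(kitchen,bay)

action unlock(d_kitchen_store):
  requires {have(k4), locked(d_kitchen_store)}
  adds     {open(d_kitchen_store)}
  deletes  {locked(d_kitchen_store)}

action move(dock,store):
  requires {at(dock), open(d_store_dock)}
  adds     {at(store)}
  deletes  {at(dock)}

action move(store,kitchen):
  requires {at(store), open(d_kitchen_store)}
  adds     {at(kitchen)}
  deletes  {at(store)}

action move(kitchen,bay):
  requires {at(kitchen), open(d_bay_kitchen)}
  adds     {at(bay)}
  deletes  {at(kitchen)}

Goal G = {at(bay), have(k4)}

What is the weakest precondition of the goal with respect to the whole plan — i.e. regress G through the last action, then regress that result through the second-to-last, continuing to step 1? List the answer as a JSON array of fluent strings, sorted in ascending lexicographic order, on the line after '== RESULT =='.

Regress step by step:
  through step 4 (move(kitchen,bay)): drop {at(bay)}, keep {have(k4)}, require {at(kitchen), open(d_bay_kitchen)}
    → {at(kitchen), have(k4), open(d_bay_kitchen)}
  through step 3 (move(store,kitchen)): drop {at(kitchen)}, keep {have(k4), open(d_bay_kitchen)}, require {at(store), open(d_kitchen_store)}
    → {at(store), have(k4), open(d_bay_kitchen), open(d_kitchen_store)}
  through step 2 (move(dock,store)): drop {at(store)}, keep {have(k4), open(d_bay_kitchen), open(d_kitchen_store)}, require {at(dock), open(d_store_dock)}
    → {at(dock), have(k4), open(d_bay_kitchen), open(d_kitchen_store), open(d_store_dock)}
  through step 1 (unlock(d_kitchen_store)): drop {open(d_kitchen_store)}, keep {at(dock), have(k4), open(d_bay_kitchen), open(d_store_dock)}, require {have(k4), locked(d_kitchen_store)}
    → {at(dock), have(k4), locked(d_kitchen_store), open(d_bay_kitchen), open(d_store_dock)}

== RESULT ==
["at(dock)", "have(k4)", "locked(d_kitchen_store)", "open(d_bay_kitchen)", "open(d_store_dock)"]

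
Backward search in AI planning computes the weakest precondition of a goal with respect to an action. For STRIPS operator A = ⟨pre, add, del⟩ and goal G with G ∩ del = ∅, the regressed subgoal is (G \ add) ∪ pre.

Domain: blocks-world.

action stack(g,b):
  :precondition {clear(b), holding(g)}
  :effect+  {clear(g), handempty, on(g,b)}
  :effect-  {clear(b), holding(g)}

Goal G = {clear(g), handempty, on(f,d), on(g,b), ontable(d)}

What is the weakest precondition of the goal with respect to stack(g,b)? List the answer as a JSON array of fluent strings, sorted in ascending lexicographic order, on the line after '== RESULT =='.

Regress:
  G ∩ del = {}  (empty — regression defined)
  G \ add = {clear(g), handempty, on(f,d), on(g,b), ontable(d)} \ {clear(g), handempty, on(g,b)} = {on(f,d), ontable(d)}
  ∪ pre   = {on(f,d), ontable(d)} ∪ {clear(b), holding(g)}
          = {clear(b), holding(g), on(f,d), ontable(d)}

== RESULT ==
["clear(b)", "holding(g)", "on(f,d)", "ontable(d)"]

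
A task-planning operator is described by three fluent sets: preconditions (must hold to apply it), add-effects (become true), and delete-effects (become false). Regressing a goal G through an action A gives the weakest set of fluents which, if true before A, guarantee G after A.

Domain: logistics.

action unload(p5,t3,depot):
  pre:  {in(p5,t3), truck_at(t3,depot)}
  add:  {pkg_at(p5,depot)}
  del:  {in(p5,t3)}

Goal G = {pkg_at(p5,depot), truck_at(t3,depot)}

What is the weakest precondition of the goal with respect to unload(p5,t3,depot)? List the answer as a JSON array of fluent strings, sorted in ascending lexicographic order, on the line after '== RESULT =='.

Regress:
  G ∩ del = {}  (empty — regression defined)
  G \ add = {pkg_at(p5,depot), truck_at(t3,depot)} \ {pkg_at(p5,depot)} = {truck_at(t3,depot)}
  ∪ pre   = {truck_at(t3,depot)} ∪ {in(p5,t3), truck_at(t3,depot)}
          = {in(p5,t3), truck_at(t3,depot)}

== RESULT ==
["in(p5,t3)", "truck_at(t3,depot)"]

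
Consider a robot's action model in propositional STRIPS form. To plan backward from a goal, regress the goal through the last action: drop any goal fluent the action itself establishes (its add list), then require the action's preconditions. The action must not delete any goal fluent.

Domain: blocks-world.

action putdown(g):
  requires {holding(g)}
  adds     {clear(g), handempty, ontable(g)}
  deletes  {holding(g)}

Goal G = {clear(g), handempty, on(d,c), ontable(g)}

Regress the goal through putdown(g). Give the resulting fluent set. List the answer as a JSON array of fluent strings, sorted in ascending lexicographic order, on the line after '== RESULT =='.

Compute (G \ add) ∪ pre:
  G ∩ del = {}  (empty — regression defined)
  G \ add = {clear(g), handempty, on(d,c), ontable(g)} \ {clear(g), handempty, ontable(g)} = {on(d,c)}
  ∪ pre   = {on(d,c)} ∪ {holding(g)}
          = {holding(g), on(d,c)}

== RESULT ==
["holding(g)", "on(d,c)"]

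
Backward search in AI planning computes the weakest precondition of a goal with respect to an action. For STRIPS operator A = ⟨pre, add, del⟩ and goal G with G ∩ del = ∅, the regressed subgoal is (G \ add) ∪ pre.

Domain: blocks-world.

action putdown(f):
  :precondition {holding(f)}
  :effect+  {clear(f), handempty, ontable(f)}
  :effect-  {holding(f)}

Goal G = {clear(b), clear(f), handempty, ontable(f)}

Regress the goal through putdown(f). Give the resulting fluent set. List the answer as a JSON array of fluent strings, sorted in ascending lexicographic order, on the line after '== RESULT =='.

Regress:
  G ∩ del = {}  (empty — regression defined)
  G \ add = {clear(b), clear(f), handempty, ontable(f)} \ {clear(f), handempty, ontable(f)} = {clear(b)}
  ∪ pre   = {clear(b)} ∪ {holding(f)}
          = {clear(b), holding(f)}

== RESULT ==
["clear(b)", "holding(f)"]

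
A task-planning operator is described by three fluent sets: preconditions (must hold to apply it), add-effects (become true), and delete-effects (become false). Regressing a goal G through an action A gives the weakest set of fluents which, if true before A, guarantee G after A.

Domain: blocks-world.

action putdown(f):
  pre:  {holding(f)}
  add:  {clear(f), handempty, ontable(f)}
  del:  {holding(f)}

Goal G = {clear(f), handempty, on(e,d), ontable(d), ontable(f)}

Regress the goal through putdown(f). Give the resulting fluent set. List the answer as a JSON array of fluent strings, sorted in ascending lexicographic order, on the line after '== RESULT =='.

Compute (G \ add) ∪ pre:
  G ∩ del = {}  (empty — regression defined)
  G \ add = {clear(f), handempty, on(e,d), ontable(d), ontable(f)} \ {clear(f), handempty, ontable(f)} = {on(e,d), ontable(d)}
  ∪ pre   = {on(e,d), ontable(d)} ∪ {holding(f)}
          = {holding(f), on(e,d), ontable(d)}

== RESULT ==
["holding(f)", "on(e,d)", "ontable(d)"]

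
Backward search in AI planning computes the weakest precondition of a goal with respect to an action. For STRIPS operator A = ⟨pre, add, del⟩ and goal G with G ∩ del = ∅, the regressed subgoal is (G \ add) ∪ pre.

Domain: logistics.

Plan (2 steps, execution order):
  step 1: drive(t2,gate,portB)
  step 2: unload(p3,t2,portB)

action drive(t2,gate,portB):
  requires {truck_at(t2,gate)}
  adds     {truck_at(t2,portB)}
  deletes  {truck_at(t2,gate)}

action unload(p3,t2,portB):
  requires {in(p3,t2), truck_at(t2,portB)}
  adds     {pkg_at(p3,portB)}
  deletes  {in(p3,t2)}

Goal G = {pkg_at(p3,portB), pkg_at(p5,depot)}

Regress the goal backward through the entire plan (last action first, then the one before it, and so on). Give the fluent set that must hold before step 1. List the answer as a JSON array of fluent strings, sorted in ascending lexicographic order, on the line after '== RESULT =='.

Regress step by step:
  through step 2 (unload(p3,t2,portB)): drop {pkg_at(p3,portB)}, keep {pkg_at(p5,depot)}, require {in(p3,t2), truck_at(t2,portB)}
    → {in(p3,t2), pkg_at(p5,depot), truck_at(t2,portB)}
  through step 1 (drive(t2,gate,portB)): drop {truck_at(t2,portB)}, keep {in(p3,t2), pkg_at(p5,depot)}, require {truck_at(t2,gate)}
    → {in(p3,t2), pkg_at(p5,depot), truck_at(t2,gate)}

== RESULT ==
["in(p3,t2)", "pkg_at(p5,depot)", "truck_at(t2,gate)"]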